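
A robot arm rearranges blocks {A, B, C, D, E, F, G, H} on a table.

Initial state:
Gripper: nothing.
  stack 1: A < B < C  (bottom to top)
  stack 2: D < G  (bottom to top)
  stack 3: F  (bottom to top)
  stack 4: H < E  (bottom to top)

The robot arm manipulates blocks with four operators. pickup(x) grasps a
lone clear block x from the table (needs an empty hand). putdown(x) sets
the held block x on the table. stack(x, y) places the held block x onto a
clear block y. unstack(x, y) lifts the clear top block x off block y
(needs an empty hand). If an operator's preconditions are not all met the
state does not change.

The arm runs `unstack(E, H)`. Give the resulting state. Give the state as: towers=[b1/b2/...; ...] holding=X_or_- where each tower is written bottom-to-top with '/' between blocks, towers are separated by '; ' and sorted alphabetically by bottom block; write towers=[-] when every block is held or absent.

before: towers=[A/B/C; D/G; F; H/E] holding=-
pre[unstack(E, H)]: on(E,H) ✓, clear(E) ✓, handempty ✓
all met → apply unstack(E, H)
after:  towers=[A/B/C; D/G; F; H] holding=E

towers=[A/B/C; D/G; F; H] holding=E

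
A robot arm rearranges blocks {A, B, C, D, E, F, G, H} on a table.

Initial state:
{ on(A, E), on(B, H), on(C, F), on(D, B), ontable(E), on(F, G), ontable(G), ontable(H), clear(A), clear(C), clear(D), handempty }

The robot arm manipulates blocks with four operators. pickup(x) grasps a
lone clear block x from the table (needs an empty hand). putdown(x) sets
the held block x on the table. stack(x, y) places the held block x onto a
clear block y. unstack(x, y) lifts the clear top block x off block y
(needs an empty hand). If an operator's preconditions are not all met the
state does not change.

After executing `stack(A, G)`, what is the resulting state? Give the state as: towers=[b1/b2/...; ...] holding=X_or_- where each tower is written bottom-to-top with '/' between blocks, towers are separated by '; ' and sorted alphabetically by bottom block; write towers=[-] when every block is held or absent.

before: towers=[E/A; G/F/C; H/B/D] holding=-
pre[stack(A, G)]: holding(A) ✗, clear(G) ✗, A≠G ✓
holding(A), clear(G) unmet → stack(A, G) is a no-op
after:  towers=[E/A; G/F/C; H/B/D] holding=-

towers=[E/A; G/F/C; H/B/D] holding=-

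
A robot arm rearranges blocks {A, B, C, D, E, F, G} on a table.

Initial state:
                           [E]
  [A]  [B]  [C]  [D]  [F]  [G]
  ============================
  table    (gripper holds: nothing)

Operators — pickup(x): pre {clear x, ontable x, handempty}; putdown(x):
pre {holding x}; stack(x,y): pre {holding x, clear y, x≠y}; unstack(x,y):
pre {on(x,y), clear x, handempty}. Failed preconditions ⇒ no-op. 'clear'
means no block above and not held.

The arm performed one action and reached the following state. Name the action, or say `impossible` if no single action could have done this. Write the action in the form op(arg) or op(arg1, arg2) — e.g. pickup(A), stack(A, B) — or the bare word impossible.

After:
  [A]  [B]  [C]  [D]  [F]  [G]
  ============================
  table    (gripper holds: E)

target: towers=[A; B; C; D; F; G] holding=E
         pickup(B) → towers=[A; C; D; F; G/E] holding=B
         pickup(F) → towers=[A; B; C; D; G/E] holding=F
         pickup(D) → towers=[A; B; C; F; G/E] holding=D
         pickup(A) → towers=[B; C; D; F; G/E] holding=A
     unstack(E, G) → towers=[A; B; C; D; F; G] holding=E  ← match
         pickup(C) → towers=[A; B; D; F; G/E] holding=C

unstack(E, G)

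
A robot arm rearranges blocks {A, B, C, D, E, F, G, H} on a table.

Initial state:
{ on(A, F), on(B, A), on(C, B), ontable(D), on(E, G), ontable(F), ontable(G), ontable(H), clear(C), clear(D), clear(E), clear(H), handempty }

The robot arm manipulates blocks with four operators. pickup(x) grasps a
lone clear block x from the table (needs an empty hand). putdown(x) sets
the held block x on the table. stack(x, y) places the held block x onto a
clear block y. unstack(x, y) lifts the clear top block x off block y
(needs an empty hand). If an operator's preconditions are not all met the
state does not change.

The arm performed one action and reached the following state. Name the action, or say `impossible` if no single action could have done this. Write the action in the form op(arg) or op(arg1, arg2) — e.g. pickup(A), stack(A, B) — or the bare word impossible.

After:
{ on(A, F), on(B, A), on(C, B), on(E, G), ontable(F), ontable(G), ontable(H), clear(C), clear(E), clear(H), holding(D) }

target: towers=[F/A/B/C; G/E; H] holding=D
     unstack(E, G) → towers=[D; F/A/B/C; G; H] holding=E
         pickup(H) → towers=[D; F/A/B/C; G/E] holding=H
         pickup(D) → towers=[F/A/B/C; G/E; H] holding=D  ← match
     unstack(C, B) → towers=[D; F/A/B; G/E; H] holding=C

pickup(D)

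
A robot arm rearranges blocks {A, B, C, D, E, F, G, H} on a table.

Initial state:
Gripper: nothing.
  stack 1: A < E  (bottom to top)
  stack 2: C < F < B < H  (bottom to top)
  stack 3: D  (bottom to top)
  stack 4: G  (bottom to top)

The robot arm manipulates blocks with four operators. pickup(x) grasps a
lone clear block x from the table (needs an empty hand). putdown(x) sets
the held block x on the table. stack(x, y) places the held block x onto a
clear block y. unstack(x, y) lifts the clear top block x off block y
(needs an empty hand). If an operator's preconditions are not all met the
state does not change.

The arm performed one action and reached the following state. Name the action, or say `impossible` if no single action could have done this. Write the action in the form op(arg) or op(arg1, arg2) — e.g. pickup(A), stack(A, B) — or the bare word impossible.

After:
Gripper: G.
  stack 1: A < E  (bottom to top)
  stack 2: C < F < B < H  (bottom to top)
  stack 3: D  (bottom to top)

pickup(G)

target: towers=[A/E; C/F/B/H; D] holding=G
         pickup(G) → towers=[A/E; C/F/B/H; D] holding=G  ← match
     unstack(E, A) → towers=[A; C/F/B/H; D; G] holding=E
     unstack(H, B) → towers=[A/E; C/F/B; D; G] holding=H
         pickup(D) → towers=[A/E; C/F/B/H; G] holding=D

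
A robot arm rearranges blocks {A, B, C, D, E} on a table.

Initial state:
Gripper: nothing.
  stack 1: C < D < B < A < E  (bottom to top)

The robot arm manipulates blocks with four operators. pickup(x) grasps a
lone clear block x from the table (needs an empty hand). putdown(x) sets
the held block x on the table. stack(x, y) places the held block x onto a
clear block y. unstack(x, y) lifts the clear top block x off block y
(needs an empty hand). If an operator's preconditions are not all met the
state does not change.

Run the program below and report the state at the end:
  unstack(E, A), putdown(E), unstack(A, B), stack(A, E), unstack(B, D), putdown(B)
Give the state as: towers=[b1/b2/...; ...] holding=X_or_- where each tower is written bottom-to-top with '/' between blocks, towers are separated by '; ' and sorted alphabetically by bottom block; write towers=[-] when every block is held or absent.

towers=[B; C/D; E/A] holding=-

step 1 (unstack(E, A)): towers=[C/D/B/A] holding=E
step 2 (putdown(E)): towers=[C/D/B/A; E] holding=-
step 3 (unstack(A, B)): towers=[C/D/B; E] holding=A
step 4 (stack(A, E)): towers=[C/D/B; E/A] holding=-
step 5 (unstack(B, D)): towers=[C/D; E/A] holding=B
step 6 (putdown(B)): towers=[B; C/D; E/A] holding=-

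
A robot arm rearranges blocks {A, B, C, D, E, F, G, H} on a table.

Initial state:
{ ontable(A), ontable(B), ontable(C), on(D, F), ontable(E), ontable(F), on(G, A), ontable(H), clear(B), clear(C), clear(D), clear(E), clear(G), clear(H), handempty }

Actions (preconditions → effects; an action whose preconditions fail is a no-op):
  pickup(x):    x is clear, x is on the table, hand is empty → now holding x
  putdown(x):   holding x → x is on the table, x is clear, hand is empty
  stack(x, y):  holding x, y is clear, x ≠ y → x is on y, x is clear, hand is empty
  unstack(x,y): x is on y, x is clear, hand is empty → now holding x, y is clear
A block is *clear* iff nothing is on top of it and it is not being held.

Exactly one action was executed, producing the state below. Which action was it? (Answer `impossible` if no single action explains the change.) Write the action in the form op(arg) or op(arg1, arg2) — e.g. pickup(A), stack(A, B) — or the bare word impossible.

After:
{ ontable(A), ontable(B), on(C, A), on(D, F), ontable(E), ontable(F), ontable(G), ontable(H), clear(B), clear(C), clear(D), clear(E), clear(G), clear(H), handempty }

impossible

target: towers=[A/C; B; E; F/D; G; H] holding=-
     unstack(G, A) → towers=[A; B; C; E; F/D; H] holding=G
         pickup(E) → towers=[A/G; B; C; F/D; H] holding=E
         pickup(H) → towers=[A/G; B; C; E; F/D] holding=H
         pickup(B) → towers=[A/G; C; E; F/D; H] holding=B
     unstack(D, F) → towers=[A/G; B; C; E; F; H] holding=D
         pickup(C) → towers=[A/G; B; E; F/D; H] holding=C
none of the 6 applicable actions match → impossible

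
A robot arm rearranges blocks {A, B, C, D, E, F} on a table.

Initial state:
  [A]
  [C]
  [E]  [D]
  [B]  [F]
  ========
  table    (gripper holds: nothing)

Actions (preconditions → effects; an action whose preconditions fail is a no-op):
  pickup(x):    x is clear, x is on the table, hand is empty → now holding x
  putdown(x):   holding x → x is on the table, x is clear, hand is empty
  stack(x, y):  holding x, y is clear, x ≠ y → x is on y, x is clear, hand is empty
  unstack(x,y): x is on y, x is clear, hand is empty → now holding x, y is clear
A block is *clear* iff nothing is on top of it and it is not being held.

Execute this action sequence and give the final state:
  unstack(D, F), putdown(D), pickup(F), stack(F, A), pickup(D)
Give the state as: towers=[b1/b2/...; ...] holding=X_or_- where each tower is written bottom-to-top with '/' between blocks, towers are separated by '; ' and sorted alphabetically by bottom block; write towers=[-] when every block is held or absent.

step 1 (unstack(D, F)): towers=[B/E/C/A; F] holding=D
step 2 (putdown(D)): towers=[B/E/C/A; D; F] holding=-
step 3 (pickup(F)): towers=[B/E/C/A; D] holding=F
step 4 (stack(F, A)): towers=[B/E/C/A/F; D] holding=-
step 5 (pickup(D)): towers=[B/E/C/A/F] holding=D

towers=[B/E/C/A/F] holding=D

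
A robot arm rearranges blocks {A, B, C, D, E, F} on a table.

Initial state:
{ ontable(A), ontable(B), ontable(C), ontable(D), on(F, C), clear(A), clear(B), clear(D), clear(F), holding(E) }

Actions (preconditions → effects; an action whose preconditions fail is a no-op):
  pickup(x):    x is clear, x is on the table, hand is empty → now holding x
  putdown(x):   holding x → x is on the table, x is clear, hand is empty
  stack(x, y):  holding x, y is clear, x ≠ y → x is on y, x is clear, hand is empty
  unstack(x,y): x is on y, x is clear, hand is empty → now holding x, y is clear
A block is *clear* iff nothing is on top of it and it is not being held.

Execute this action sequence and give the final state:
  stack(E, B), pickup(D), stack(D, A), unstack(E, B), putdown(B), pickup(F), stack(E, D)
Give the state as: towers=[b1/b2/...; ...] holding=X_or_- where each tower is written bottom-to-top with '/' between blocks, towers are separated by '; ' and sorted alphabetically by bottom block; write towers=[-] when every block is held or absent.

towers=[A/D/E; B; C/F] holding=-

step 1 (stack(E, B)): towers=[A; B/E; C/F; D] holding=-
step 2 (pickup(D)): towers=[A; B/E; C/F] holding=D
step 3 (stack(D, A)): towers=[A/D; B/E; C/F] holding=-
step 4 (unstack(E, B)): towers=[A/D; B; C/F] holding=E
step 5 (putdown(B)) [no-op]: towers=[A/D; B; C/F] holding=E
step 6 (pickup(F)) [no-op]: towers=[A/D; B; C/F] holding=E
step 7 (stack(E, D)): towers=[A/D/E; B; C/F] holding=-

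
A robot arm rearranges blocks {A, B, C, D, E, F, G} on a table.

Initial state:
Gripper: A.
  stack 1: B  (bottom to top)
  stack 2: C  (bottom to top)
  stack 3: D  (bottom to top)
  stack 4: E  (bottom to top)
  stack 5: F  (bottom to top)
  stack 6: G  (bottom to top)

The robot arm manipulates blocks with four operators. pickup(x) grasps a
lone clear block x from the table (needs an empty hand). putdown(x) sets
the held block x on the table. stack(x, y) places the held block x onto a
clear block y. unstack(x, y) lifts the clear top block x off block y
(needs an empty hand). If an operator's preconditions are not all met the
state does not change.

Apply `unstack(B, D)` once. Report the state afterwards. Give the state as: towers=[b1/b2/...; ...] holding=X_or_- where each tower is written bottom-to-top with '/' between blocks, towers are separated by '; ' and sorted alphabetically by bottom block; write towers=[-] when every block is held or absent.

before: towers=[B; C; D; E; F; G] holding=A
pre[unstack(B, D)]: on(B,D) fail, clear(B) ok, handempty fail
on(B,D), handempty unmet → unstack(B, D) is a no-op
after:  towers=[B; C; D; E; F; G] holding=A

towers=[B; C; D; E; F; G] holding=A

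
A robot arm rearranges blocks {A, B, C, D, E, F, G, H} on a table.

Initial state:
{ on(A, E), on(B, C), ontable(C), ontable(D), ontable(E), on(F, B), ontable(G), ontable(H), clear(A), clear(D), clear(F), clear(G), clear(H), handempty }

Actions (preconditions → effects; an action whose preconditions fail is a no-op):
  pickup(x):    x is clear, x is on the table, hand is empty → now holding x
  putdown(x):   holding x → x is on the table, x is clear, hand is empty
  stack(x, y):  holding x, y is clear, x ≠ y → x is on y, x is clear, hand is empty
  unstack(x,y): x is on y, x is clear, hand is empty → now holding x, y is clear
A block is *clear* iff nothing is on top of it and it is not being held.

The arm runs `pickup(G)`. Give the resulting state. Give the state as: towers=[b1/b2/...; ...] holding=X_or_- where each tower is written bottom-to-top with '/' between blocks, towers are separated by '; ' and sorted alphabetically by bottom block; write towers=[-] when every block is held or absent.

before: towers=[C/B/F; D; E/A; G; H] holding=-
pre[pickup(G)]: clear(G) yes, ontable(G) yes, handempty yes
all met → apply pickup(G)
after:  towers=[C/B/F; D; E/A; H] holding=G

towers=[C/B/F; D; E/A; H] holding=G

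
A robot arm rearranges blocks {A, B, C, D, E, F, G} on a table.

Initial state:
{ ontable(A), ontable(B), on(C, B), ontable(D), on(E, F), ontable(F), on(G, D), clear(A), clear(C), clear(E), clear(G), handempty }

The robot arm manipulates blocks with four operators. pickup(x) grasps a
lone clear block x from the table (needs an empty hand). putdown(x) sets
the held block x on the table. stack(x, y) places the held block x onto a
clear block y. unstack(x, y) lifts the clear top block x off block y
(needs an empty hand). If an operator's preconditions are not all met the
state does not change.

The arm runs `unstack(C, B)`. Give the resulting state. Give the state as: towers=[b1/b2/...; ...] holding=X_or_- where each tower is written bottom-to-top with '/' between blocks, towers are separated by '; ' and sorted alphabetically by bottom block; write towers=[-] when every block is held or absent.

towers=[A; B; D/G; F/E] holding=C

before: towers=[A; B/C; D/G; F/E] holding=-
pre[unstack(C, B)]: on(C,B) ✓, clear(C) ✓, handempty ✓
all met → apply unstack(C, B)
after:  towers=[A; B; D/G; F/E] holding=C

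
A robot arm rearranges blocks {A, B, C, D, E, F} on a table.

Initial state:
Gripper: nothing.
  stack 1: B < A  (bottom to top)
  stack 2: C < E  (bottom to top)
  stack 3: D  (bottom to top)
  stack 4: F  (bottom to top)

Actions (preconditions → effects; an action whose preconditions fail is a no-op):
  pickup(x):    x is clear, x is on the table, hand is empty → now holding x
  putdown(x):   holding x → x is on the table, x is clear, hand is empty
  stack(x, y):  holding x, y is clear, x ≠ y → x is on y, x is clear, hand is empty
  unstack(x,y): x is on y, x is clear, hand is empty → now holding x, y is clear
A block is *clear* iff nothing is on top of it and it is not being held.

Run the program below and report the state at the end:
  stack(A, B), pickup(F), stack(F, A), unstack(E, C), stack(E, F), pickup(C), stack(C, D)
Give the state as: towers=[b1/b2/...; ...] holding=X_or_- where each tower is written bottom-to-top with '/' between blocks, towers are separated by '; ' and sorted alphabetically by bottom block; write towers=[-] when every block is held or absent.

towers=[B/A/F/E; D/C] holding=-

step 1 (stack(A, B)) [no-op]: towers=[B/A; C/E; D; F] holding=-
step 2 (pickup(F)): towers=[B/A; C/E; D] holding=F
step 3 (stack(F, A)): towers=[B/A/F; C/E; D] holding=-
step 4 (unstack(E, C)): towers=[B/A/F; C; D] holding=E
step 5 (stack(E, F)): towers=[B/A/F/E; C; D] holding=-
step 6 (pickup(C)): towers=[B/A/F/E; D] holding=C
step 7 (stack(C, D)): towers=[B/A/F/E; D/C] holding=-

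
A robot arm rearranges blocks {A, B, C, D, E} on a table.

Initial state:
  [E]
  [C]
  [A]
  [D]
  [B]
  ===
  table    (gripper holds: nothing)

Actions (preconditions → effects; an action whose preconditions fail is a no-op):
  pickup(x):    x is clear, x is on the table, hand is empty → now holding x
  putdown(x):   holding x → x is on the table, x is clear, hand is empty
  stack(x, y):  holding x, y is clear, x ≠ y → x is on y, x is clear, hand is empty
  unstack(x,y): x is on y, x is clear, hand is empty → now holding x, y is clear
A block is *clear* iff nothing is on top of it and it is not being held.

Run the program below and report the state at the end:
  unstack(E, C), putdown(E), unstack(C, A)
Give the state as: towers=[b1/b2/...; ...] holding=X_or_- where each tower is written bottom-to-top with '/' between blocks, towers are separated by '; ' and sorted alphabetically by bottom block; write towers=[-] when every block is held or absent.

step 1 (unstack(E, C)): towers=[B/D/A/C] holding=E
step 2 (putdown(E)): towers=[B/D/A/C; E] holding=-
step 3 (unstack(C, A)): towers=[B/D/A; E] holding=C

towers=[B/D/A; E] holding=C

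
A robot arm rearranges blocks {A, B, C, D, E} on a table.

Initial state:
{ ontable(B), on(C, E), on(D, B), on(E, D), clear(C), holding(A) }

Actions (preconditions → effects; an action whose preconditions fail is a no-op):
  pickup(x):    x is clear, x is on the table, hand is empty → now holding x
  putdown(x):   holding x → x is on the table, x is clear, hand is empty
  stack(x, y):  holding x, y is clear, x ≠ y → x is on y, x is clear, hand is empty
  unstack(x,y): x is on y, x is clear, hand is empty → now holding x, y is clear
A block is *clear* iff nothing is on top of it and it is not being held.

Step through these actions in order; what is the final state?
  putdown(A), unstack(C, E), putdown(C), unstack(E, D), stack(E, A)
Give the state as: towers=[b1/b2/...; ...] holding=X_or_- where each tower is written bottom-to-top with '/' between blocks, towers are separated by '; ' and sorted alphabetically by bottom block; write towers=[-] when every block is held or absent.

step 1 (putdown(A)): towers=[A; B/D/E/C] holding=-
step 2 (unstack(C, E)): towers=[A; B/D/E] holding=C
step 3 (putdown(C)): towers=[A; B/D/E; C] holding=-
step 4 (unstack(E, D)): towers=[A; B/D; C] holding=E
step 5 (stack(E, A)): towers=[A/E; B/D; C] holding=-

towers=[A/E; B/D; C] holding=-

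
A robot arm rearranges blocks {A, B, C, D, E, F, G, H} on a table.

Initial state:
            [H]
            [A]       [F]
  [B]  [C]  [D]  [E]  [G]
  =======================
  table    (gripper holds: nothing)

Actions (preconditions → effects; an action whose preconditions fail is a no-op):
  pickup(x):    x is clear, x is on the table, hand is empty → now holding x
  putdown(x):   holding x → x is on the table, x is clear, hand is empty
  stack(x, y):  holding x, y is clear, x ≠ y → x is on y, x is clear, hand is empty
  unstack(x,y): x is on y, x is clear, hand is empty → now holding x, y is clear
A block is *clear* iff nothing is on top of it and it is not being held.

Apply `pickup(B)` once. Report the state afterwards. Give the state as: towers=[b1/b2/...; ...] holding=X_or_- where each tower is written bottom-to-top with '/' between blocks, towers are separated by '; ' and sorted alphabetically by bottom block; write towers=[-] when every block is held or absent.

towers=[C; D/A/H; E; G/F] holding=B

before: towers=[B; C; D/A/H; E; G/F] holding=-
pre[pickup(B)]: clear(B) ✓, ontable(B) ✓, handempty ✓
all met → apply pickup(B)
after:  towers=[C; D/A/H; E; G/F] holding=B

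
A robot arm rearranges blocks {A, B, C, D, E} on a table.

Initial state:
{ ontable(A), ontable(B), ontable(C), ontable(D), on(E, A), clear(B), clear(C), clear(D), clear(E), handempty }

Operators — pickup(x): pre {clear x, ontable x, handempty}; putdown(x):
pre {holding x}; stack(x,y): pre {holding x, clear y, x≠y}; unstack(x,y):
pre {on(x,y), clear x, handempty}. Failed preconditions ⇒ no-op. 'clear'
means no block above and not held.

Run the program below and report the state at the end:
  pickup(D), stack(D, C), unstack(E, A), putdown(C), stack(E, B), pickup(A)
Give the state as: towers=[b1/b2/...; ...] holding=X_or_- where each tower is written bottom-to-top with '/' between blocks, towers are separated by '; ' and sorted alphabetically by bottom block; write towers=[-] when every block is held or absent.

towers=[B/E; C/D] holding=A

step 1 (pickup(D)): towers=[A/E; B; C] holding=D
step 2 (stack(D, C)): towers=[A/E; B; C/D] holding=-
step 3 (unstack(E, A)): towers=[A; B; C/D] holding=E
step 4 (putdown(C)) [no-op]: towers=[A; B; C/D] holding=E
step 5 (stack(E, B)): towers=[A; B/E; C/D] holding=-
step 6 (pickup(A)): towers=[B/E; C/D] holding=A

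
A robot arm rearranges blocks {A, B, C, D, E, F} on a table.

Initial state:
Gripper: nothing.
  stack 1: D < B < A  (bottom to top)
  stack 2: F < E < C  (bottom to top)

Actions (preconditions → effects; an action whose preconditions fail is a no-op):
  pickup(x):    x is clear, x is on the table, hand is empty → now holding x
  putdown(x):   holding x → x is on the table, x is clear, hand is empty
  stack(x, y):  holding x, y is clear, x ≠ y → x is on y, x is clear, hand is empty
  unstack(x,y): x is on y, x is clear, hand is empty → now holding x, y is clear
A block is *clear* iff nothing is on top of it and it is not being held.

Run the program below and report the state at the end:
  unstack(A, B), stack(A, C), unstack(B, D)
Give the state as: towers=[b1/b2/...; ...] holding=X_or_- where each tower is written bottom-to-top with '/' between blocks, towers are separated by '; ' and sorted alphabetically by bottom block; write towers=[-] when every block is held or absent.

towers=[D; F/E/C/A] holding=B

step 1 (unstack(A, B)): towers=[D/B; F/E/C] holding=A
step 2 (stack(A, C)): towers=[D/B; F/E/C/A] holding=-
step 3 (unstack(B, D)): towers=[D; F/E/C/A] holding=B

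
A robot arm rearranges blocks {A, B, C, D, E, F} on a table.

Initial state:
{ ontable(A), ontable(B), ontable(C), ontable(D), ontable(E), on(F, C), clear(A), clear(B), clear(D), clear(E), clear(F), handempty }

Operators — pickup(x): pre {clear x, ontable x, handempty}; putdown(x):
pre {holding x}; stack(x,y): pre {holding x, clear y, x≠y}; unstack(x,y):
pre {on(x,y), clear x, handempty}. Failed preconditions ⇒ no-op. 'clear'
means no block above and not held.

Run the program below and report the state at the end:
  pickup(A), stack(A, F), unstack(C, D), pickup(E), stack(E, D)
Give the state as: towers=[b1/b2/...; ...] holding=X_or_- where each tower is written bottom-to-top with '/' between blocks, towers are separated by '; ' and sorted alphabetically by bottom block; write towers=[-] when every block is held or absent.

towers=[B; C/F/A; D/E] holding=-

step 1 (pickup(A)): towers=[B; C/F; D; E] holding=A
step 2 (stack(A, F)): towers=[B; C/F/A; D; E] holding=-
step 3 (unstack(C, D)) [no-op]: towers=[B; C/F/A; D; E] holding=-
step 4 (pickup(E)): towers=[B; C/F/A; D] holding=E
step 5 (stack(E, D)): towers=[B; C/F/A; D/E] holding=-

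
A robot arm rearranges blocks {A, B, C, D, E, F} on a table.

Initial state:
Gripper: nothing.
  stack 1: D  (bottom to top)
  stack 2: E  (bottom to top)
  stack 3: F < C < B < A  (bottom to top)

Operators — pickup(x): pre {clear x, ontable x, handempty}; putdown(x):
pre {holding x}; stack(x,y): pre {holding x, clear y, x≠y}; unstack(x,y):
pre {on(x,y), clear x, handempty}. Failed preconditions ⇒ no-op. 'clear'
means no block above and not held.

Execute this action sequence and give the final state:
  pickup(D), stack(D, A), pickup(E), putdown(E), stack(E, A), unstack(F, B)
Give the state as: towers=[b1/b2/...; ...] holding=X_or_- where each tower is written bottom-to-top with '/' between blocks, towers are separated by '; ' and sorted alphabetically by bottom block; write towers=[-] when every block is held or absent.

towers=[E; F/C/B/A/D] holding=-

step 1 (pickup(D)): towers=[E; F/C/B/A] holding=D
step 2 (stack(D, A)): towers=[E; F/C/B/A/D] holding=-
step 3 (pickup(E)): towers=[F/C/B/A/D] holding=E
step 4 (putdown(E)): towers=[E; F/C/B/A/D] holding=-
step 5 (stack(E, A)) [no-op]: towers=[E; F/C/B/A/D] holding=-
step 6 (unstack(F, B)) [no-op]: towers=[E; F/C/B/A/D] holding=-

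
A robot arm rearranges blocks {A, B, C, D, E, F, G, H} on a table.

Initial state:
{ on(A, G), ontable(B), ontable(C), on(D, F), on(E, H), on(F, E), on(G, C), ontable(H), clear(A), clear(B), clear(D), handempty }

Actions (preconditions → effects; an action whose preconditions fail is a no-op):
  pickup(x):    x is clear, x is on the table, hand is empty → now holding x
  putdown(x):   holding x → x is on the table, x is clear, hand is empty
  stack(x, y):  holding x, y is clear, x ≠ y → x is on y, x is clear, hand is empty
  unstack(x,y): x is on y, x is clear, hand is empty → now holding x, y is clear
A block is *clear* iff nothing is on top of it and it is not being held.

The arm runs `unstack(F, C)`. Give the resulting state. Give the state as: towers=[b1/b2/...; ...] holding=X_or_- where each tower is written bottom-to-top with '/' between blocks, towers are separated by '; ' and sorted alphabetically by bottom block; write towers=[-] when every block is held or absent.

towers=[B; C/G/A; H/E/F/D] holding=-

before: towers=[B; C/G/A; H/E/F/D] holding=-
pre[unstack(F, C)]: on(F,C) no, clear(F) no, handempty yes
on(F,C), clear(F) unmet → unstack(F, C) is a no-op
after:  towers=[B; C/G/A; H/E/F/D] holding=-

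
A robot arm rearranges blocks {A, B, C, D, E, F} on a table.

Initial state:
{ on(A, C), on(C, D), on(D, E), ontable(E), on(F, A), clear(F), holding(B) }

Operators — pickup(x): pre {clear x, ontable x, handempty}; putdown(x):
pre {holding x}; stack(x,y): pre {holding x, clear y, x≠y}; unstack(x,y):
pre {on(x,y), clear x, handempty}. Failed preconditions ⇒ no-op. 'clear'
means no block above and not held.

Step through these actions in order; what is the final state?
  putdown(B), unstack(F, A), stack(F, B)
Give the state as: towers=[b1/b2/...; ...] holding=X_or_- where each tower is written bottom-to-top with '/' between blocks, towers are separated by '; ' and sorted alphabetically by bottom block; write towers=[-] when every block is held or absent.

step 1 (putdown(B)): towers=[B; E/D/C/A/F] holding=-
step 2 (unstack(F, A)): towers=[B; E/D/C/A] holding=F
step 3 (stack(F, B)): towers=[B/F; E/D/C/A] holding=-

towers=[B/F; E/D/C/A] holding=-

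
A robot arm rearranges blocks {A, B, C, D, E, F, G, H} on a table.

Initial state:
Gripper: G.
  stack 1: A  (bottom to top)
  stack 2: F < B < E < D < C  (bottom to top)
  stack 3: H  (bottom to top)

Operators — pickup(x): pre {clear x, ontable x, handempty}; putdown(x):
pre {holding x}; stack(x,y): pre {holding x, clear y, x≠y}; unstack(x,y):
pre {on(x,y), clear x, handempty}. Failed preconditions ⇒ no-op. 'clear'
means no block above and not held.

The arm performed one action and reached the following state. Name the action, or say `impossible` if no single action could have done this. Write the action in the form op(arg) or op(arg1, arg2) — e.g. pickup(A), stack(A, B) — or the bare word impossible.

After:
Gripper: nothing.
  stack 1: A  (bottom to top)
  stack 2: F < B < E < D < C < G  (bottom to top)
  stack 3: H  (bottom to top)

target: towers=[A; F/B/E/D/C/G; H] holding=-
        putdown(G) → towers=[A; F/B/E/D/C; G; H] holding=-
       stack(G, A) → towers=[A/G; F/B/E/D/C; H] holding=-
       stack(G, H) → towers=[A; F/B/E/D/C; H/G] holding=-
       stack(G, C) → towers=[A; F/B/E/D/C/G; H] holding=-  ← match

stack(G, C)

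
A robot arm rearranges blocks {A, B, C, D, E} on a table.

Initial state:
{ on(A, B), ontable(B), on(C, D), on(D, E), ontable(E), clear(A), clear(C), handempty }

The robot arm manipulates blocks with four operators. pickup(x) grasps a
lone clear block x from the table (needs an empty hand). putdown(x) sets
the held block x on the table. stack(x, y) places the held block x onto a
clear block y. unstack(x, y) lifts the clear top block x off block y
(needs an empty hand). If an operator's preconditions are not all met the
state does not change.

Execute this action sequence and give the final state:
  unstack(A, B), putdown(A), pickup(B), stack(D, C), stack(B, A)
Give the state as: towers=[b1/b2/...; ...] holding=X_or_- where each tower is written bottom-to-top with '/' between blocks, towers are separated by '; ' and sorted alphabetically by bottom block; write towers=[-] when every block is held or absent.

towers=[A/B; E/D/C] holding=-

step 1 (unstack(A, B)): towers=[B; E/D/C] holding=A
step 2 (putdown(A)): towers=[A; B; E/D/C] holding=-
step 3 (pickup(B)): towers=[A; E/D/C] holding=B
step 4 (stack(D, C)) [no-op]: towers=[A; E/D/C] holding=B
step 5 (stack(B, A)): towers=[A/B; E/D/C] holding=-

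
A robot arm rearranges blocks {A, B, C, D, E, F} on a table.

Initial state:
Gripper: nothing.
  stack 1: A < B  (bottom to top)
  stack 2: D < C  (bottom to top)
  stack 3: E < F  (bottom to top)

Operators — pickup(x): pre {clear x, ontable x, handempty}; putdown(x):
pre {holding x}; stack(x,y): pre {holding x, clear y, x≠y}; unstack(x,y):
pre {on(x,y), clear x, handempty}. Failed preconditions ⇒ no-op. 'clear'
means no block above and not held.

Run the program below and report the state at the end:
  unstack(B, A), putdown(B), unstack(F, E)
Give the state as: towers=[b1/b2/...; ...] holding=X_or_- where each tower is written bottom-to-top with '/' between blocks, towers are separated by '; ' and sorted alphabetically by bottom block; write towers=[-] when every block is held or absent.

step 1 (unstack(B, A)): towers=[A; D/C; E/F] holding=B
step 2 (putdown(B)): towers=[A; B; D/C; E/F] holding=-
step 3 (unstack(F, E)): towers=[A; B; D/C; E] holding=F

towers=[A; B; D/C; E] holding=F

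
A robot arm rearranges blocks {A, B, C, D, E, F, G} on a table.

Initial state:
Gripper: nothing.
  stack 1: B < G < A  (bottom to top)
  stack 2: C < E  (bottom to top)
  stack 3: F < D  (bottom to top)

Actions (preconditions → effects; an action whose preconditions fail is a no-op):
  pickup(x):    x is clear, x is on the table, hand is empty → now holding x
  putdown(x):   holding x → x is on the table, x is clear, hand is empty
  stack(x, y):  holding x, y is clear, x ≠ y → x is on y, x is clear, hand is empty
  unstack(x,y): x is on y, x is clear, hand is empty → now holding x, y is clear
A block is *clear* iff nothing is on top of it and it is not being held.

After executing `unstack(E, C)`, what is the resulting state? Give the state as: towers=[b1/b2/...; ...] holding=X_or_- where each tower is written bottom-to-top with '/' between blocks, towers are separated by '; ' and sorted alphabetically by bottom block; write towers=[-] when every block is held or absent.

towers=[B/G/A; C; F/D] holding=E

before: towers=[B/G/A; C/E; F/D] holding=-
pre[unstack(E, C)]: on(E,C) yes, clear(E) yes, handempty yes
all met → apply unstack(E, C)
after:  towers=[B/G/A; C; F/D] holding=E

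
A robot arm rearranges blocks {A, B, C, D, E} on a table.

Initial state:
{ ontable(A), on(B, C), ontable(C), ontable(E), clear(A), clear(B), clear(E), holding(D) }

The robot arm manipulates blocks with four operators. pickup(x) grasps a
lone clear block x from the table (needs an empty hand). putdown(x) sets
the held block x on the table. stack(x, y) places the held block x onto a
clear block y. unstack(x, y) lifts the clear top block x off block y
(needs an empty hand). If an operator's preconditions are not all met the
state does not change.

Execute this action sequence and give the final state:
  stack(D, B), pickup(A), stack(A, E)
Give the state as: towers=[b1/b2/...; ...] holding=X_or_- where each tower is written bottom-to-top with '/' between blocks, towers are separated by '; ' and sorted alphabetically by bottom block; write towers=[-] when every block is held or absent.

step 1 (stack(D, B)): towers=[A; C/B/D; E] holding=-
step 2 (pickup(A)): towers=[C/B/D; E] holding=A
step 3 (stack(A, E)): towers=[C/B/D; E/A] holding=-

towers=[C/B/D; E/A] holding=-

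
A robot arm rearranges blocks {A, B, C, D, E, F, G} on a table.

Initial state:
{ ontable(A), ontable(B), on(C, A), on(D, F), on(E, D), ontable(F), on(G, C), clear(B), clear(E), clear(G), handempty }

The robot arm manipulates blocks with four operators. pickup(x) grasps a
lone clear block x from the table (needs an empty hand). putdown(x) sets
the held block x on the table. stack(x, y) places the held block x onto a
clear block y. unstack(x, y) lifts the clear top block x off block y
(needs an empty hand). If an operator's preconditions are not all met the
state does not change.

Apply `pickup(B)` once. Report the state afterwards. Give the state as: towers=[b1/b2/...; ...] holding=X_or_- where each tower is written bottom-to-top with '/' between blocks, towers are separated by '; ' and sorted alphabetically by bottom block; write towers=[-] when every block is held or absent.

towers=[A/C/G; F/D/E] holding=B

before: towers=[A/C/G; B; F/D/E] holding=-
pre[pickup(B)]: clear(B) yes, ontable(B) yes, handempty yes
all met → apply pickup(B)
after:  towers=[A/C/G; F/D/E] holding=B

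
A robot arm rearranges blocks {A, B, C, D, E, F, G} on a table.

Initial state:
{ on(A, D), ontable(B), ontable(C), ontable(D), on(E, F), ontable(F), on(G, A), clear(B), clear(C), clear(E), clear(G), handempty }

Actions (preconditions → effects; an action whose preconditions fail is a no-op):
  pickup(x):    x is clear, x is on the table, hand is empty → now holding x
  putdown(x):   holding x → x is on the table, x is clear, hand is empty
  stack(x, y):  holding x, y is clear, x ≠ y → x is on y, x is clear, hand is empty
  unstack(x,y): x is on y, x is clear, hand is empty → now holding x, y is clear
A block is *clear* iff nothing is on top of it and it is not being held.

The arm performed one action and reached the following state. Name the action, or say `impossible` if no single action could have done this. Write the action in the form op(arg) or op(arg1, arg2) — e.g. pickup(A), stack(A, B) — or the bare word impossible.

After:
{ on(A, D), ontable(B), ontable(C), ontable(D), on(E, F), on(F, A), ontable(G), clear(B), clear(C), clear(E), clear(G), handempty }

target: towers=[B; C; D/A/F/E; G] holding=-
         pickup(B) → towers=[C; D/A/G; F/E] holding=B
     unstack(G, A) → towers=[B; C; D/A; F/E] holding=G
     unstack(E, F) → towers=[B; C; D/A/G; F] holding=E
         pickup(C) → towers=[B; D/A/G; F/E] holding=C
none of the 4 applicable actions match → impossible

impossible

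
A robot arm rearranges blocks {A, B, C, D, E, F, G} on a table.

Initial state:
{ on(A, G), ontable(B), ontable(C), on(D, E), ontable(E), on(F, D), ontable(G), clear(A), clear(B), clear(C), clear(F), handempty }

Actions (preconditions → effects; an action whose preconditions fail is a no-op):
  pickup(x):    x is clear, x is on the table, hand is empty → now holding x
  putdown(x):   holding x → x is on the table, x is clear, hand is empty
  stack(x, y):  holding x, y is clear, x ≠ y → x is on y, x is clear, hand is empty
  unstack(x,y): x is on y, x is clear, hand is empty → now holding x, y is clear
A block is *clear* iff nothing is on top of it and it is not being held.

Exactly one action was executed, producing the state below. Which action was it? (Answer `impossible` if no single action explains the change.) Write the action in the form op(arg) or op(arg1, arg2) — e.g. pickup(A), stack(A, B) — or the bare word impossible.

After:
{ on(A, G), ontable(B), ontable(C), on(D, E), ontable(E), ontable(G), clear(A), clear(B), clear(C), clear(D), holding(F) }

target: towers=[B; C; E/D; G/A] holding=F
         pickup(B) → towers=[C; E/D/F; G/A] holding=B
     unstack(F, D) → towers=[B; C; E/D; G/A] holding=F  ← match
     unstack(A, G) → towers=[B; C; E/D/F; G] holding=A
         pickup(C) → towers=[B; E/D/F; G/A] holding=C

unstack(F, D)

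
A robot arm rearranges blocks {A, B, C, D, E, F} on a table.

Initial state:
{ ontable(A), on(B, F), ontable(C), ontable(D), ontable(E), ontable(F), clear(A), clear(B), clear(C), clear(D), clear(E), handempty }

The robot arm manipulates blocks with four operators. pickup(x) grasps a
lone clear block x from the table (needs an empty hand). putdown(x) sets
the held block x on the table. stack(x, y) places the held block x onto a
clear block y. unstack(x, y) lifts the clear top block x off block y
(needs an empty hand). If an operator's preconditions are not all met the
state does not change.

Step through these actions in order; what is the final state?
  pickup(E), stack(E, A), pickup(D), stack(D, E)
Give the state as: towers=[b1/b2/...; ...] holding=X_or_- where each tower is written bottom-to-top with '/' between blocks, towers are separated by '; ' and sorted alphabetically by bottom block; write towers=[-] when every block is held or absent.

step 1 (pickup(E)): towers=[A; C; D; F/B] holding=E
step 2 (stack(E, A)): towers=[A/E; C; D; F/B] holding=-
step 3 (pickup(D)): towers=[A/E; C; F/B] holding=D
step 4 (stack(D, E)): towers=[A/E/D; C; F/B] holding=-

towers=[A/E/D; C; F/B] holding=-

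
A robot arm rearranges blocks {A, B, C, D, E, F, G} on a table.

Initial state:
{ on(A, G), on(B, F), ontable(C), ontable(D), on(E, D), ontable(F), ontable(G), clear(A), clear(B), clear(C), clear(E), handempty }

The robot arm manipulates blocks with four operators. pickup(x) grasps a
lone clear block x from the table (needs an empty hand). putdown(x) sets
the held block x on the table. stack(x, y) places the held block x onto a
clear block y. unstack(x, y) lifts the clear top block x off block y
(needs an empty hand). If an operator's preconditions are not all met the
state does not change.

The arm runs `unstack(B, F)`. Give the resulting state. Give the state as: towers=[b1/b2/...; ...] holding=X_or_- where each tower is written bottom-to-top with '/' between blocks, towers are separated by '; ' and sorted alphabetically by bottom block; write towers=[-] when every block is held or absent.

before: towers=[C; D/E; F/B; G/A] holding=-
pre[unstack(B, F)]: on(B,F) yes, clear(B) yes, handempty yes
all met → apply unstack(B, F)
after:  towers=[C; D/E; F; G/A] holding=B

towers=[C; D/E; F; G/A] holding=B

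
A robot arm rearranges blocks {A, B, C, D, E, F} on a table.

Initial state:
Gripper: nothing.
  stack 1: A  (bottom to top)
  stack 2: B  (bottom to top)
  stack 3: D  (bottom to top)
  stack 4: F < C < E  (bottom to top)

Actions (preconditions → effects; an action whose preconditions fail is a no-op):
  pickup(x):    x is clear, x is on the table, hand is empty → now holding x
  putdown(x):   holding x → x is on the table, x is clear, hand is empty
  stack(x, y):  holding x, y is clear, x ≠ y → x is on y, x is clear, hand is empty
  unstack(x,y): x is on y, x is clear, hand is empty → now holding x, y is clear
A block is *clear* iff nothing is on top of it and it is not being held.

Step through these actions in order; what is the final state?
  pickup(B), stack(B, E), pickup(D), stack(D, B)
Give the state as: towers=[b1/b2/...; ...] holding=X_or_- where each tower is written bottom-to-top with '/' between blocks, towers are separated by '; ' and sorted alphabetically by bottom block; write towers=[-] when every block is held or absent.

towers=[A; F/C/E/B/D] holding=-

step 1 (pickup(B)): towers=[A; D; F/C/E] holding=B
step 2 (stack(B, E)): towers=[A; D; F/C/E/B] holding=-
step 3 (pickup(D)): towers=[A; F/C/E/B] holding=D
step 4 (stack(D, B)): towers=[A; F/C/E/B/D] holding=-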